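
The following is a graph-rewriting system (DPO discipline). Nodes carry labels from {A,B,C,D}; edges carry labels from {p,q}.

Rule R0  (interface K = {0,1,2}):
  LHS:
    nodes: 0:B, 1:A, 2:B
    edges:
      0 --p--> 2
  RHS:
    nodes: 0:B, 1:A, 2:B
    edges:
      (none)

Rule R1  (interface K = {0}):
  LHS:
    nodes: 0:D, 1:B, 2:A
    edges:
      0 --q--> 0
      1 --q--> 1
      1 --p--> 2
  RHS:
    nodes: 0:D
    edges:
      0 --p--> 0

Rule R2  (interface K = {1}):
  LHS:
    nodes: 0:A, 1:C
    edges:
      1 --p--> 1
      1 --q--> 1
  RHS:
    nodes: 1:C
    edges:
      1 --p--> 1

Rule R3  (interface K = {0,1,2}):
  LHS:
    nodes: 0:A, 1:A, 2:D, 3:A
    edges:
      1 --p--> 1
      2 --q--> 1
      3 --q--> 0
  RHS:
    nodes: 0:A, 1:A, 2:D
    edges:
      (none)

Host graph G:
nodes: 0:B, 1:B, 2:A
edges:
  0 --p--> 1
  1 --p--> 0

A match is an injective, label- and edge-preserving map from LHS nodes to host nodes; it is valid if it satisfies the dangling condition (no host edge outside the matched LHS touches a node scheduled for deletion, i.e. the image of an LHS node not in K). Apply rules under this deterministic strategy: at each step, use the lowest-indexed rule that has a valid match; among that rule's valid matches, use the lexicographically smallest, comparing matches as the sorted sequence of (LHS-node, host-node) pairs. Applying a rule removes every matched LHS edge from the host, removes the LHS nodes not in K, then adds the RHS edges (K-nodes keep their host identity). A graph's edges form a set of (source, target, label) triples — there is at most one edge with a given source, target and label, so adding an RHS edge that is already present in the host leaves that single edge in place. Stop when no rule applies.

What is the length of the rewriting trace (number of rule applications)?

[0] host  ⇒  3 nodes, 2 edges  {0-p->1 1-p->0}
[1] R0 @ {0↦0, 1↦2, 2↦1}  ⇒  3 nodes, 1 edges  {1-p->0}
[2] R0 @ {0↦1, 1↦2, 2↦0}  ⇒  3 nodes, 0 edges  {∅}
halt: no rule applies after step 2

Answer: 2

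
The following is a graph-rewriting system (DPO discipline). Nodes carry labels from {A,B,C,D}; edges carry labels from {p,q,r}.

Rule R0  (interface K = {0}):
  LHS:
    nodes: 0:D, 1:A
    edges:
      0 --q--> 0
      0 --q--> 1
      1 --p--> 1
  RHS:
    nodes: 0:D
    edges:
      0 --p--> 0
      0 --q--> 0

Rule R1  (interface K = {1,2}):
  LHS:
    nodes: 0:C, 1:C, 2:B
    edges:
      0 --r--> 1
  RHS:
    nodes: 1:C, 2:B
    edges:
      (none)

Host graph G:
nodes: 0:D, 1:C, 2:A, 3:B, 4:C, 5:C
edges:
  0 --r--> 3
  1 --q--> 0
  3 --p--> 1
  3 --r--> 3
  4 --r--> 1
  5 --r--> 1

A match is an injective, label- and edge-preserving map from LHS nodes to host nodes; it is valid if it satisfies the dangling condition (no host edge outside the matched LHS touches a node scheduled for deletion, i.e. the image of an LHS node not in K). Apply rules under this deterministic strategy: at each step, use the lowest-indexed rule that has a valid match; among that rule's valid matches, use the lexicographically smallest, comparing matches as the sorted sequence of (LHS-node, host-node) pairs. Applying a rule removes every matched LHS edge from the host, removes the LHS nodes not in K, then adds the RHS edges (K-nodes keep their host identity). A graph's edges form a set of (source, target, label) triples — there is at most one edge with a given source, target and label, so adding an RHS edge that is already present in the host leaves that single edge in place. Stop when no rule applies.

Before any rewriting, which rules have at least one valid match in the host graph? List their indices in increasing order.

R0: no valid match — LHS pattern not found
R1: 2 valid matches — {0↦4, 1↦1, 2↦3}, {0↦5, 1↦1, 2↦3}

Answer: [R1]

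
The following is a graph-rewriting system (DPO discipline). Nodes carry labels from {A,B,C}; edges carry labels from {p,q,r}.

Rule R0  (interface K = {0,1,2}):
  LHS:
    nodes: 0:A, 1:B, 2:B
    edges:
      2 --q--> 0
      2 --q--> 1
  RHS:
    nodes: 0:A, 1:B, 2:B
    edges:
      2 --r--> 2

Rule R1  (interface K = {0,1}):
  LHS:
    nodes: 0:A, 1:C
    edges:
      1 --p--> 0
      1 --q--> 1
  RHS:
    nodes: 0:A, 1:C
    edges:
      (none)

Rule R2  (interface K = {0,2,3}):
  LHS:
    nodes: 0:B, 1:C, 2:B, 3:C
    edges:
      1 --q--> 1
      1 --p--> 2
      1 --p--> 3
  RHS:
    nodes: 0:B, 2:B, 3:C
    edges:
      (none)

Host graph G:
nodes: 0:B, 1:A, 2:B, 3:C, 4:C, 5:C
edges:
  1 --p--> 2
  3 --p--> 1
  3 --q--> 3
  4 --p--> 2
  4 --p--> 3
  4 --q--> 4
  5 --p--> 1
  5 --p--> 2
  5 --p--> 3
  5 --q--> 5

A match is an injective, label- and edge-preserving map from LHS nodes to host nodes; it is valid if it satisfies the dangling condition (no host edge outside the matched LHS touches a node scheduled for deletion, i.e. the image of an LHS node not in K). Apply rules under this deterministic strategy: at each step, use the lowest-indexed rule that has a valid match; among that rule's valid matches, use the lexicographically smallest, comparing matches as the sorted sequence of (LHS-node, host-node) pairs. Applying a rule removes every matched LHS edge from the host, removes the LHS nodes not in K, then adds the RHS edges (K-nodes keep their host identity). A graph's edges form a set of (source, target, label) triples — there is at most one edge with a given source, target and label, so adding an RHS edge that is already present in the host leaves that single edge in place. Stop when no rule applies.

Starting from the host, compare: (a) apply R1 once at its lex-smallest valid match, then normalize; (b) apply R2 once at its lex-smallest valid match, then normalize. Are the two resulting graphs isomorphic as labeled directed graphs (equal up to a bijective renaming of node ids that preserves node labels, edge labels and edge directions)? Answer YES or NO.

Answer: YES

Steps:
branch R1-first: apply at {0↦1, 1↦3} → |E|=8, then 2 more step(s) → NF |V|=5 |E|=3 V={0:B, 1:A, 2:B, 3:C, 5:C} E=1-p->2 5-p->2 5-p->3
branch R2-first: apply at {0↦0, 1↦4, 2↦2, 3↦3} → |E|=7, then 2 more step(s) → NF |V|=5 |E|=3 V={0:B, 1:A, 2:B, 3:C, 5:C} E=1-p->2 5-p->2 5-p->3
graphs isomorphic (equal up to label-preserving node renaming)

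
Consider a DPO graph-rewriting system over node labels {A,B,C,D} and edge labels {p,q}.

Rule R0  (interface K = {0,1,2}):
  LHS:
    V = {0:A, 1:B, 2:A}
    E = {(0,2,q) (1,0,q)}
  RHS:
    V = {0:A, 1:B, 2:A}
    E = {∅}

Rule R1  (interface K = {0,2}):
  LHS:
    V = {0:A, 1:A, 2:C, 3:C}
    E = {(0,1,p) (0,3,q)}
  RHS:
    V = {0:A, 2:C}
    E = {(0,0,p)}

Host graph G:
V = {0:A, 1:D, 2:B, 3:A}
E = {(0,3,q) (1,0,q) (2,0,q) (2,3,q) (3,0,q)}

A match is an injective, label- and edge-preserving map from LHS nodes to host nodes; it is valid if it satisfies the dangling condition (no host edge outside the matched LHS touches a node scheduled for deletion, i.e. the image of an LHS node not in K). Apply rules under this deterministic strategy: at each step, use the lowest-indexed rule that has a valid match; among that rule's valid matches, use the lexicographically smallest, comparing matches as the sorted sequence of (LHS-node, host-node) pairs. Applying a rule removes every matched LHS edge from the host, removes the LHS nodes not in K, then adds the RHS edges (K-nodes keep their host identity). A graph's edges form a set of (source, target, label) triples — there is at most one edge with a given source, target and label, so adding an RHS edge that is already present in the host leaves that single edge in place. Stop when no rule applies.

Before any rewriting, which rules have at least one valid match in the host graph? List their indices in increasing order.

R0: 2 valid matches — {0↦0, 1↦2, 2↦3}, {0↦3, 1↦2, 2↦0}
R1: no valid match — LHS pattern not found

Answer: [R0]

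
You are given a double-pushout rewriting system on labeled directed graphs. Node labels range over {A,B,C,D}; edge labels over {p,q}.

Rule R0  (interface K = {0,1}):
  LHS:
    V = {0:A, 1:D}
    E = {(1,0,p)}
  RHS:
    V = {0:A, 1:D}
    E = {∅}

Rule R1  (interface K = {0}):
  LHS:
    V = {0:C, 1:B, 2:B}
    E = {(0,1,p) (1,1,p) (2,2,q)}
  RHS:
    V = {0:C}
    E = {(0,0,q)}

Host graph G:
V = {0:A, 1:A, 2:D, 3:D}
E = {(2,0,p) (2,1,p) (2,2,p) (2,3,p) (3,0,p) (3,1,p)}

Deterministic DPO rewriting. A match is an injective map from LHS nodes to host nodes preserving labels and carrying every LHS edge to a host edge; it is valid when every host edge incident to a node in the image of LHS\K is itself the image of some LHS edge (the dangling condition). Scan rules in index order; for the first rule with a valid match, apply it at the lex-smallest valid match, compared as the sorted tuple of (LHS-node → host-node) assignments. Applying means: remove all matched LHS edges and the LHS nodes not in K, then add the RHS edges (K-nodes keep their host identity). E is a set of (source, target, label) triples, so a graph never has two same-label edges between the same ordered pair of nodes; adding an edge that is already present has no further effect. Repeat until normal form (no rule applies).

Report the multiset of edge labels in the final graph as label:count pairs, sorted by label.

Answer: p:2

Derivation:
[0] host  ⇒  4 nodes, 6 edges  {2-p->0 2-p->1 2-p->2 2-p->3 3-p->0 3-p->1}
[1] R0 @ {0↦0, 1↦2}  ⇒  4 nodes, 5 edges  {2-p->1 2-p->2 2-p->3 3-p->0 3-p->1}
[2] R0 @ {0↦0, 1↦3}  ⇒  4 nodes, 4 edges  {2-p->1 2-p->2 2-p->3 3-p->1}
[3] R0 @ {0↦1, 1↦2}  ⇒  4 nodes, 3 edges  {2-p->2 2-p->3 3-p->1}
[4] R0 @ {0↦1, 1↦3}  ⇒  4 nodes, 2 edges  {2-p->2 2-p->3}
final graph: no rule applies after step 4
NF edges: [(2, 2, 'p'), (2, 3, 'p')]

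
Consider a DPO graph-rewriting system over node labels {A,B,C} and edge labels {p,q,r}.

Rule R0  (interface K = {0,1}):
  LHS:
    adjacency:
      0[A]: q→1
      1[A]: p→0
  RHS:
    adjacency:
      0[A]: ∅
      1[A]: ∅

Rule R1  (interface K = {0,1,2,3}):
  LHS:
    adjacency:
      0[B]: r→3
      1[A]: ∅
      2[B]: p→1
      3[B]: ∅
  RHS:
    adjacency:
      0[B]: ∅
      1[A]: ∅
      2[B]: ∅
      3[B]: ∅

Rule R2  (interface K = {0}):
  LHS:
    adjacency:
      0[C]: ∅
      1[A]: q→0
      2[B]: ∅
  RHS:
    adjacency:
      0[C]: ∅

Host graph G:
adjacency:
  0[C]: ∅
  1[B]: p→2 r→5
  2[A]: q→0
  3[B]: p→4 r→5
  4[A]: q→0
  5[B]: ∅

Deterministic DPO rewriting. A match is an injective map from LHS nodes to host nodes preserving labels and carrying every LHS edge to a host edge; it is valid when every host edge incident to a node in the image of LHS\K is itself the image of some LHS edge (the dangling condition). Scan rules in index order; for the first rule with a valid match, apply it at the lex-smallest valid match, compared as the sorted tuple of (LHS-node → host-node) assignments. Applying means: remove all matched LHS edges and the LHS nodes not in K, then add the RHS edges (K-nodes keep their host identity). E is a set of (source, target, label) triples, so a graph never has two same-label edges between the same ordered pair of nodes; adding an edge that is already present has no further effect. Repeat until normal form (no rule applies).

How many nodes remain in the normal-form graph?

[0] host  ⇒  6 nodes, 6 edges  {1-p->2 1-r->5 2-q->0 3-p->4 3-r->5 4-q->0}
[1] R1 @ {0↦1, 1↦4, 2↦3, 3↦5}  ⇒  6 nodes, 4 edges  {1-p->2 2-q->0 3-r->5 4-q->0}
[2] R1 @ {0↦3, 1↦2, 2↦1, 3↦5}  ⇒  6 nodes, 2 edges  {2-q->0 4-q->0}
[3] R2 @ {0↦0, 1↦2, 2↦1}  ⇒  4 nodes, 1 edges  {4-q->0}
[4] R2 @ {0↦0, 1↦4, 2↦3}  ⇒  2 nodes, 0 edges  {∅}
normal form: no rule applies after step 4
NF nodes: {0:C, 5:B}

Answer: 2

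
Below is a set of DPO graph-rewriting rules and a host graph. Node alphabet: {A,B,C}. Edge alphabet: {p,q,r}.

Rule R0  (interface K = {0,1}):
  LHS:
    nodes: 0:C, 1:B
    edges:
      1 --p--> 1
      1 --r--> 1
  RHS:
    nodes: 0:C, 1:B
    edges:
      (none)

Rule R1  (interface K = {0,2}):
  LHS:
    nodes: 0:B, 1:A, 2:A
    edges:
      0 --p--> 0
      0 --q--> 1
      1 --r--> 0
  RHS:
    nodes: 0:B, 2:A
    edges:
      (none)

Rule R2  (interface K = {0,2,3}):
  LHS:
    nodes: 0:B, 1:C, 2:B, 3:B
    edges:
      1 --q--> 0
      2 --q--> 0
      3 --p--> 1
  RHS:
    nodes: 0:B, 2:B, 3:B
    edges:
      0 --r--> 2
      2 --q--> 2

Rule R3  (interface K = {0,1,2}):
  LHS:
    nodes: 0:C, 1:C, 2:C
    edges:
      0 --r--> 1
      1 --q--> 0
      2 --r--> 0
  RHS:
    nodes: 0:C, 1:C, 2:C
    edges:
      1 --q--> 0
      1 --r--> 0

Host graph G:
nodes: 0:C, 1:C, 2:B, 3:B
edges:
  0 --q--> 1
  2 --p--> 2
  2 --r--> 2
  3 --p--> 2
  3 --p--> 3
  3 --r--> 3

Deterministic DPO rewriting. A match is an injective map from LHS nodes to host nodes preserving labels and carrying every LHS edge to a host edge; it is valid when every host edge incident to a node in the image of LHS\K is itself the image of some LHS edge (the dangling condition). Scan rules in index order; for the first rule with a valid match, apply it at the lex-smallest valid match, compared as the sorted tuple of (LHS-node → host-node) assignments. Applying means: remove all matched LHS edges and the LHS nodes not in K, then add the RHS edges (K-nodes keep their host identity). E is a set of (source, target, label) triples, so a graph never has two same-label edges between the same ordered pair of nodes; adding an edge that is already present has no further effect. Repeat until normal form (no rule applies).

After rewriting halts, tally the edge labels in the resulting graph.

Answer: p:1 q:1

Derivation:
initial: |V|=4 |E|=6  E = 0-q->1 2-p->2 2-r->2 3-p->2 3-p->3 3-r->3
step 1: apply R0 at {0↦0, 1↦2}  → |V|=4 |E|=4  E = 0-q->1 3-p->2 3-p->3 3-r->3
step 2: apply R0 at {0↦0, 1↦3}  → |V|=4 |E|=2  E = 0-q->1 3-p->2
normal form: no rule applies after step 2
NF edges: [(0, 1, 'q'), (3, 2, 'p')]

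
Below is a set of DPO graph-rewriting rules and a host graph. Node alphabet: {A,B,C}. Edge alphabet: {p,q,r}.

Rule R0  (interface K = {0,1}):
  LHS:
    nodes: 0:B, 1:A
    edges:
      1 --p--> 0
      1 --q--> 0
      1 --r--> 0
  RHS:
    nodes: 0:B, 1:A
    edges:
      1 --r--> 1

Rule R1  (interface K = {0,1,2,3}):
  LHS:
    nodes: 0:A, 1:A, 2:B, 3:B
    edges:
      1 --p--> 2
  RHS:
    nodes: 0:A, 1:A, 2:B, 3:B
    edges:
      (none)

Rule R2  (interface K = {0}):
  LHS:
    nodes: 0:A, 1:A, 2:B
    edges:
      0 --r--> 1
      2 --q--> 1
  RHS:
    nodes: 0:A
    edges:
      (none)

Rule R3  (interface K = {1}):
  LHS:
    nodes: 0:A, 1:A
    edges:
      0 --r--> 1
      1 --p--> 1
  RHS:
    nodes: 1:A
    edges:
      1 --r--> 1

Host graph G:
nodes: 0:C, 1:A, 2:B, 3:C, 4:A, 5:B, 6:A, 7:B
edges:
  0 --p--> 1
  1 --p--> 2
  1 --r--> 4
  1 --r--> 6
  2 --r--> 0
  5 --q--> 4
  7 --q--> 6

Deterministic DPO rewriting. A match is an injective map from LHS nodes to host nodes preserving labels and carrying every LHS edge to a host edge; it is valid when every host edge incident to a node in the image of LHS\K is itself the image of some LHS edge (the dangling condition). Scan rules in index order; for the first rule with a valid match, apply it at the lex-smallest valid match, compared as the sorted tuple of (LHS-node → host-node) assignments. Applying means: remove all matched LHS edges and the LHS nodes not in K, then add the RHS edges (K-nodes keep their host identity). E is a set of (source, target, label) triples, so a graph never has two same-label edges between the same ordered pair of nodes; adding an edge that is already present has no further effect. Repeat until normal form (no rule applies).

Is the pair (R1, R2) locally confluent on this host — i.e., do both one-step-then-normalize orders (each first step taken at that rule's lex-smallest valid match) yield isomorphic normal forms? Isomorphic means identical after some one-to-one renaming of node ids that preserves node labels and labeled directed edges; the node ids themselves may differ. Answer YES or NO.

branch R1-first: apply at {0↦4, 1↦1, 2↦2, 3↦5} → |E|=6, then 2 more step(s) → NF |V|=4 |E|=2 V={0:C, 1:A, 2:B, 3:C} E=0-p->1 2-r->0
branch R2-first: apply at {0↦1, 1↦4, 2↦5} → |E|=5, then 2 more step(s) → NF |V|=4 |E|=2 V={0:C, 1:A, 2:B, 3:C} E=0-p->1 2-r->0
graphs isomorphic (equal up to label-preserving node renaming)

Answer: YES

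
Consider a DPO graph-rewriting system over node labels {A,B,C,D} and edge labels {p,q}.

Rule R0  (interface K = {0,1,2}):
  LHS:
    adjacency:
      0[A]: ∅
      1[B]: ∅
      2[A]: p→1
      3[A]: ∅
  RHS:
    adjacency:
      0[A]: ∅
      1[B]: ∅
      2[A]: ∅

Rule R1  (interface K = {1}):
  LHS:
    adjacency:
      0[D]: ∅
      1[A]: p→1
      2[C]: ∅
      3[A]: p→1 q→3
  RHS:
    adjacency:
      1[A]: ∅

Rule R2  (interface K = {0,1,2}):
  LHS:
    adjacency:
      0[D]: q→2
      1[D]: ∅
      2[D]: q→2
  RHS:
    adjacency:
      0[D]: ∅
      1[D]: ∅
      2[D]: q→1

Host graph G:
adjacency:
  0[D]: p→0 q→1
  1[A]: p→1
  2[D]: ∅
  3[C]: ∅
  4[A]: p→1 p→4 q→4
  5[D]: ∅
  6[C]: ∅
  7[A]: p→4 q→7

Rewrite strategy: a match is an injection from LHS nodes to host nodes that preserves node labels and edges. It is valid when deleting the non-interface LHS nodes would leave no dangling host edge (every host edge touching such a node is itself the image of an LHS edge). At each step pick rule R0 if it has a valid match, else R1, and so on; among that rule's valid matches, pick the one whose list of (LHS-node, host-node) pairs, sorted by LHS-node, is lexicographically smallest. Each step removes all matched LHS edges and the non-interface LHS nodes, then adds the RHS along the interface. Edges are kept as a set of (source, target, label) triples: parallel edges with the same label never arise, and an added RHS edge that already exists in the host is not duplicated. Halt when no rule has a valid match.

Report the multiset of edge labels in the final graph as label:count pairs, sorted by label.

Answer: p:1 q:1

Derivation:
initial: |V|=8 |E|=8  E = 0-p->0 0-q->1 1-p->1 4-p->1 4-p->4 4-q->4 7-p->4 7-q->7
step 1: apply R1 at {0↦2, 1↦4, 2↦3, 3↦7}  → |V|=5 |E|=5  E = 0-p->0 0-q->1 1-p->1 4-p->1 4-q->4
step 2: apply R1 at {0↦5, 1↦1, 2↦6, 3↦4}  → |V|=2 |E|=2  E = 0-p->0 0-q->1
final graph: no rule applies after step 2
NF edges: [(0, 0, 'p'), (0, 1, 'q')]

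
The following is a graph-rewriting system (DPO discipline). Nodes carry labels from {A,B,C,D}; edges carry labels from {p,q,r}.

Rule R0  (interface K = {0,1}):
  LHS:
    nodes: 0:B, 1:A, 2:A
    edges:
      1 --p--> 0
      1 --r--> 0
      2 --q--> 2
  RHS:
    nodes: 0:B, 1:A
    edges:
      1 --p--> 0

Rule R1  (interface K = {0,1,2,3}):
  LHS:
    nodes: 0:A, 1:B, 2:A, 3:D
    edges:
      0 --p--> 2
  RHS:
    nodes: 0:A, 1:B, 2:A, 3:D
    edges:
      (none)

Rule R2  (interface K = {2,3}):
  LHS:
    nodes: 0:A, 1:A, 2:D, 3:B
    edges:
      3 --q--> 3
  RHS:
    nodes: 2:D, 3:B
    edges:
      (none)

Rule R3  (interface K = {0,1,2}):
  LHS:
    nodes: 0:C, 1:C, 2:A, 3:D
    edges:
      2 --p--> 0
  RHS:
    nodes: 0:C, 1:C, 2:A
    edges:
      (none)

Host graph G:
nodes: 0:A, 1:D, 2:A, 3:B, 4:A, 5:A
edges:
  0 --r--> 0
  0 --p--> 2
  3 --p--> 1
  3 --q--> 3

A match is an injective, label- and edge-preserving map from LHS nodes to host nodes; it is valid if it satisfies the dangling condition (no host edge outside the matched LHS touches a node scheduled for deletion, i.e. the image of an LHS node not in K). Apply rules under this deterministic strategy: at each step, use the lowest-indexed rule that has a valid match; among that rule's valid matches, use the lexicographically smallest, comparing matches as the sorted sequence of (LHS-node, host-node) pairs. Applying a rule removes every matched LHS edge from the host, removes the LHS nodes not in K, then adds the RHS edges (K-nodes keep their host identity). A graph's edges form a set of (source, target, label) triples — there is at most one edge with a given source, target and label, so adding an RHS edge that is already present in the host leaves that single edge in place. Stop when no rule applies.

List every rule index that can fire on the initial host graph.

Answer: [R1,R2]

Derivation:
R0: no valid match — LHS pattern not found
R1: 1 valid match — {0↦0, 1↦3, 2↦2, 3↦1}
R2: 2 valid matches — {0↦4, 1↦5, 2↦1, 3↦3}, {0↦5, 1↦4, 2↦1, 3↦3}
R3: no valid match — LHS pattern not found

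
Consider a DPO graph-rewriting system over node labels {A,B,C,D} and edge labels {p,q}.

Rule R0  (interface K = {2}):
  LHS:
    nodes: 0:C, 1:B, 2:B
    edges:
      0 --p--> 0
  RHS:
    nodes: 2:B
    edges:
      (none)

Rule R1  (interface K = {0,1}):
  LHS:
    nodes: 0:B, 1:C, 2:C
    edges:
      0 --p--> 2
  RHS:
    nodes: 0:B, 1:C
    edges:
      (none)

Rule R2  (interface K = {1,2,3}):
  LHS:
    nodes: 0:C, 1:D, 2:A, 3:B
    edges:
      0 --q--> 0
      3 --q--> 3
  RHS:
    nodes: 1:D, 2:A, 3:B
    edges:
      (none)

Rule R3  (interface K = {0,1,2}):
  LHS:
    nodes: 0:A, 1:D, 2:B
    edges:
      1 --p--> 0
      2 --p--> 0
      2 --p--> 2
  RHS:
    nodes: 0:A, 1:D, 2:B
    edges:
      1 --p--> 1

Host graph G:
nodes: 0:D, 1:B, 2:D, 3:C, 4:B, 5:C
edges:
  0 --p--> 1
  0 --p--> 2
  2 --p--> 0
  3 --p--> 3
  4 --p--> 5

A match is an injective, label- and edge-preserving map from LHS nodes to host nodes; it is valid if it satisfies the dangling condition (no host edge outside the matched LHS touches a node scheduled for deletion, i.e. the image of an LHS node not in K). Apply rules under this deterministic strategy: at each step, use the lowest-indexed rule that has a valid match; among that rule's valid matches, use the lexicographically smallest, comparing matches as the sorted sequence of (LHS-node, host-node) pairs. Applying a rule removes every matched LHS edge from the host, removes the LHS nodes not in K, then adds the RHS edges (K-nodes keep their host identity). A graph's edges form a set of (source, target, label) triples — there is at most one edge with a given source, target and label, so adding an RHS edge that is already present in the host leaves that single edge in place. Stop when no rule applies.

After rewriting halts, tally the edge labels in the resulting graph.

[0] host  ⇒  6 nodes, 5 edges  {0-p->1 0-p->2 2-p->0 3-p->3 4-p->5}
[1] R1 @ {0↦4, 1↦3, 2↦5}  ⇒  5 nodes, 4 edges  {0-p->1 0-p->2 2-p->0 3-p->3}
[2] R0 @ {0↦3, 1↦4, 2↦1}  ⇒  3 nodes, 3 edges  {0-p->1 0-p->2 2-p->0}
halt: no rule applies after step 2
NF edges: [(0, 1, 'p'), (0, 2, 'p'), (2, 0, 'p')]

Answer: p:3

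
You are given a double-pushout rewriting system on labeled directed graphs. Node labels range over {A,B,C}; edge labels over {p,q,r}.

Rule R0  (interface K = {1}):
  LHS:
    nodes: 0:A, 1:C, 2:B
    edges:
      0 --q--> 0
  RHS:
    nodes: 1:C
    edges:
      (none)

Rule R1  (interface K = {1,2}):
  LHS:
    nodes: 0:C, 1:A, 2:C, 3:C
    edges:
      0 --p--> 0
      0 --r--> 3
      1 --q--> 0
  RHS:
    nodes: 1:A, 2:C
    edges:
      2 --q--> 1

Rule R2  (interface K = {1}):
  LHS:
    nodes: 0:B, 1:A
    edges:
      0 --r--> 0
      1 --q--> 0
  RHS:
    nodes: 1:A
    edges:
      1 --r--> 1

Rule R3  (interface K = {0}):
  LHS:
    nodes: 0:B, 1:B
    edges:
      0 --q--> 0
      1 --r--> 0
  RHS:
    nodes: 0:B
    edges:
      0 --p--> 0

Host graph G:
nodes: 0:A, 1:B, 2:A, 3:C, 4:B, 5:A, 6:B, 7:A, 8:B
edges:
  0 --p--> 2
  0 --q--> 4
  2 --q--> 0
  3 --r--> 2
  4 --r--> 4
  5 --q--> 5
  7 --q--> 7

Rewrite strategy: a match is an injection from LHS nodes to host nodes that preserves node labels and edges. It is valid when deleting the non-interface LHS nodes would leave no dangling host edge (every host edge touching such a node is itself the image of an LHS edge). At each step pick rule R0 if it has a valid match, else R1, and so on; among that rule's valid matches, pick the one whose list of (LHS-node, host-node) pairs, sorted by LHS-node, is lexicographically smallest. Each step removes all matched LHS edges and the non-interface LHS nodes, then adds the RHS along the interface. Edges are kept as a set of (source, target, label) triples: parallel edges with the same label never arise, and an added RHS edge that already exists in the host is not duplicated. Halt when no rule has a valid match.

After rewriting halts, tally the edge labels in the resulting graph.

initial: |V|=9 |E|=7  E = 0-p->2 0-q->4 2-q->0 3-r->2 4-r->4 5-q->5 7-q->7
step 1: apply R0 at {0↦5, 1↦3, 2↦1}  → |V|=7 |E|=6  E = 0-p->2 0-q->4 2-q->0 3-r->2 4-r->4 7-q->7
step 2: apply R0 at {0↦7, 1↦3, 2↦6}  → |V|=5 |E|=5  E = 0-p->2 0-q->4 2-q->0 3-r->2 4-r->4
step 3: apply R2 at {0↦4, 1↦0}  → |V|=4 |E|=4  E = 0-r->0 0-p->2 2-q->0 3-r->2
final graph: no rule applies after step 3
NF edges: [(0, 0, 'r'), (0, 2, 'p'), (2, 0, 'q'), (3, 2, 'r')]

Answer: p:1 q:1 r:2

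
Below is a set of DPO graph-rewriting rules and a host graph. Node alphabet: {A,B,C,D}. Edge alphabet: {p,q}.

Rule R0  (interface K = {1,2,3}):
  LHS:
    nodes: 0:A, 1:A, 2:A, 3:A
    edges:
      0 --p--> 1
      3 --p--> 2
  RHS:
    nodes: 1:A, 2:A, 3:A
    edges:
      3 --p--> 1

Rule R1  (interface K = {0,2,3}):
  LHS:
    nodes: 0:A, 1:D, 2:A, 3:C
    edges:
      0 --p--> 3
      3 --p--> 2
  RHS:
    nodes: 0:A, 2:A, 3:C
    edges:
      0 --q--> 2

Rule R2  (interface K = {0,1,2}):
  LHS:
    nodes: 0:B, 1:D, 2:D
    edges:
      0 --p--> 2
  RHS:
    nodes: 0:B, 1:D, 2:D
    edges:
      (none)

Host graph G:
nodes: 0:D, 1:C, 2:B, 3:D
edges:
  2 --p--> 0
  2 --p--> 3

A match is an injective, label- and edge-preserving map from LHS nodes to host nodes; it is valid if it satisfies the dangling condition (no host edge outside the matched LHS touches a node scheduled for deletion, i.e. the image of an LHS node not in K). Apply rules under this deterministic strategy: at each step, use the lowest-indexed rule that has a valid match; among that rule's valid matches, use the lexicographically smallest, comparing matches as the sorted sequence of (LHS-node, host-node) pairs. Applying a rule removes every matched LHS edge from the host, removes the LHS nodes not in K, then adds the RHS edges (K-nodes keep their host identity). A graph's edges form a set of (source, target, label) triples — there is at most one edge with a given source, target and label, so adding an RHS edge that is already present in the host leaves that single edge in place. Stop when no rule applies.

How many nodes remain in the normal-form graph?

[0] host  ⇒  4 nodes, 2 edges  {2-p->0 2-p->3}
[1] R2 @ {0↦2, 1↦0, 2↦3}  ⇒  4 nodes, 1 edges  {2-p->0}
[2] R2 @ {0↦2, 1↦3, 2↦0}  ⇒  4 nodes, 0 edges  {∅}
final graph: no rule applies after step 2
NF nodes: {0:D, 1:C, 2:B, 3:D}

Answer: 4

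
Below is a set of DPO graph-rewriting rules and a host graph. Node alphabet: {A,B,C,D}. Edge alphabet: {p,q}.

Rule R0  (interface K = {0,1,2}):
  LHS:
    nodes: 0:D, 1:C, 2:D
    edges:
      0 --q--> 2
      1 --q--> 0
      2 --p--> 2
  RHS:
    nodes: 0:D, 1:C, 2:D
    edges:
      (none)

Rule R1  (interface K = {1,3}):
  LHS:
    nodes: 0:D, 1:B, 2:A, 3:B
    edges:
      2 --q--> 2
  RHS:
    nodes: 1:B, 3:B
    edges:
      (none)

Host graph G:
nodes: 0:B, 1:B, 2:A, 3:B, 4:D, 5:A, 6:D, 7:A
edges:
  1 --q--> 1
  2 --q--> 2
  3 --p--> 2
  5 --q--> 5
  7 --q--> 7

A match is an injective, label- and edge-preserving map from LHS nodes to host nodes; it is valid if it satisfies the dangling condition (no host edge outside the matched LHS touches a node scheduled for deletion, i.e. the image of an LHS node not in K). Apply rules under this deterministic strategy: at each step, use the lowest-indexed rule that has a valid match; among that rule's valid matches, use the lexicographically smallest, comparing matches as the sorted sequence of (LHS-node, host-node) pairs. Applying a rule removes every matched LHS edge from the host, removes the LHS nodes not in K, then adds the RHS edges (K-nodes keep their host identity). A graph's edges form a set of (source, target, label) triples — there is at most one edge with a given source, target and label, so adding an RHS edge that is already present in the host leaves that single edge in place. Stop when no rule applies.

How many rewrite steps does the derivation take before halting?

Answer: 2

Derivation:
initial: |V|=8 |E|=5  E = 1-q->1 2-q->2 3-p->2 5-q->5 7-q->7
step 1: apply R1 at {0↦4, 1↦0, 2↦5, 3↦1}  → |V|=6 |E|=4  E = 1-q->1 2-q->2 3-p->2 7-q->7
step 2: apply R1 at {0↦6, 1↦0, 2↦7, 3↦1}  → |V|=4 |E|=3  E = 1-q->1 2-q->2 3-p->2
halt: no rule applies after step 2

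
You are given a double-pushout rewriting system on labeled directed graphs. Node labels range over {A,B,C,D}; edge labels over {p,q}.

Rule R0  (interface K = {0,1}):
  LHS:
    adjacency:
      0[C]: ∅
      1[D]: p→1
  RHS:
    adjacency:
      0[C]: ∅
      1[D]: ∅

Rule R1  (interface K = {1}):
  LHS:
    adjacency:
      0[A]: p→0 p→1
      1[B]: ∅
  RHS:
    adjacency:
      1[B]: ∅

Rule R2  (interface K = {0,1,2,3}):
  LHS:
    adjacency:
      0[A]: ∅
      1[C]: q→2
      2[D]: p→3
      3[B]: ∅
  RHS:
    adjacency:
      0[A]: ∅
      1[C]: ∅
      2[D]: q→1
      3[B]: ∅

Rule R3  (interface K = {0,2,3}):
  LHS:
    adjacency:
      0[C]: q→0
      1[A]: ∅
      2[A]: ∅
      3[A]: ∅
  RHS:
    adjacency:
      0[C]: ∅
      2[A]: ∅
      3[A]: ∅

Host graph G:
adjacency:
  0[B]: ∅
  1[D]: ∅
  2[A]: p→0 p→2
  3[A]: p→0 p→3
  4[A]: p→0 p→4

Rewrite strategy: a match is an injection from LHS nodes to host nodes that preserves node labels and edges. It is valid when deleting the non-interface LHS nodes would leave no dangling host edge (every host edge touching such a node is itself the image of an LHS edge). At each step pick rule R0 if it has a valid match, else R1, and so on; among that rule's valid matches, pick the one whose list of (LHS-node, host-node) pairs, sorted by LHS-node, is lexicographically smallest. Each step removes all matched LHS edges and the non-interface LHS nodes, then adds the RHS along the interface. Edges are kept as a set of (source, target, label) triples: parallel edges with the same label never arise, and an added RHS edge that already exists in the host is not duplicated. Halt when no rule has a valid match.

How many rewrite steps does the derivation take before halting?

Answer: 3

Steps:
initial: |V|=5 |E|=6  E = 2-p->0 2-p->2 3-p->0 3-p->3 4-p->0 4-p->4
step 1: apply R1 at {0↦2, 1↦0}  → |V|=4 |E|=4  E = 3-p->0 3-p->3 4-p->0 4-p->4
step 2: apply R1 at {0↦3, 1↦0}  → |V|=3 |E|=2  E = 4-p->0 4-p->4
step 3: apply R1 at {0↦4, 1↦0}  → |V|=2 |E|=0  E = ∅
final graph: no rule applies after step 3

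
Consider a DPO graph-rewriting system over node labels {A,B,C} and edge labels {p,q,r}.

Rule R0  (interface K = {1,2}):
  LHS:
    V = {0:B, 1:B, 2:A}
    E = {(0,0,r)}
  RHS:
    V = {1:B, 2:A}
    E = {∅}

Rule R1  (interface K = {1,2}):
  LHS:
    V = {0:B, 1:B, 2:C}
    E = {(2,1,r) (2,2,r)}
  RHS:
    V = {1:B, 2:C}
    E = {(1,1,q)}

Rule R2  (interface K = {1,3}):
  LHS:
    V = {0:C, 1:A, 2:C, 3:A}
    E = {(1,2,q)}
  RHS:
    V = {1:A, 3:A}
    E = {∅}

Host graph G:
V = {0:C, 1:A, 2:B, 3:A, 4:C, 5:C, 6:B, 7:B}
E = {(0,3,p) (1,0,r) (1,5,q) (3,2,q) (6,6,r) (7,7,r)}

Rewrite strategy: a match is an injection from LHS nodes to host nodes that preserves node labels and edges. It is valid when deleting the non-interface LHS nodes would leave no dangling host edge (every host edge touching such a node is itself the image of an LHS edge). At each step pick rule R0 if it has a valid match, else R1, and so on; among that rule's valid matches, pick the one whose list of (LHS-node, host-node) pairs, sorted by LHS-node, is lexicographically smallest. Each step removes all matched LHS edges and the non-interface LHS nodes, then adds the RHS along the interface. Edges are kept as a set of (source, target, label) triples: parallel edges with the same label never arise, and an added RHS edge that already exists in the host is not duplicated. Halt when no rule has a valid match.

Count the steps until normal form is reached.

start.  V:8 E:6  edges: 0-p->3 1-r->0 1-q->5 3-q->2 6-r->6 7-r->7
1. fire R0 via {0↦6, 1↦2, 2↦1}  →  V:7 E:5  edges: 0-p->3 1-r->0 1-q->5 3-q->2 7-r->7
2. fire R0 via {0↦7, 1↦2, 2↦1}  →  V:6 E:4  edges: 0-p->3 1-r->0 1-q->5 3-q->2
3. fire R2 via {0↦4, 1↦1, 2↦5, 3↦3}  →  V:4 E:3  edges: 0-p->3 1-r->0 3-q->2
normal form: no rule applies after step 3

Answer: 3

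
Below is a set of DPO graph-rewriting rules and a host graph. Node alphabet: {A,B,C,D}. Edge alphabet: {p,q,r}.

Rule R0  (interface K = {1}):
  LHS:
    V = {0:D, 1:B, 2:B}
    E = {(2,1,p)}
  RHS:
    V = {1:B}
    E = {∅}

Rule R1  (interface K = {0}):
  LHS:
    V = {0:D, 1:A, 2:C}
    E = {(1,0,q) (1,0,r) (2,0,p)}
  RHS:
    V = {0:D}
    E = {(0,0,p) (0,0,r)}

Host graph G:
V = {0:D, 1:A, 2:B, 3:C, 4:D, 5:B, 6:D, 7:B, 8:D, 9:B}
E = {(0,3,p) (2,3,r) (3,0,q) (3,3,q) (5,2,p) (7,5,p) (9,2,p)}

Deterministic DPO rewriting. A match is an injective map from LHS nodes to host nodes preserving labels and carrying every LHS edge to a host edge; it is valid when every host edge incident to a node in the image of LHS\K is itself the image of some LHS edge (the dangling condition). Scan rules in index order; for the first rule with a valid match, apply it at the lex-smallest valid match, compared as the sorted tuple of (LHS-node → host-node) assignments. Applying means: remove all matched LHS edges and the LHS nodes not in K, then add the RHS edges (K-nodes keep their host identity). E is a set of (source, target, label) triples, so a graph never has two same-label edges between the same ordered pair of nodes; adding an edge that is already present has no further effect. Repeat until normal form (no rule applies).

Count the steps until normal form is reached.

Answer: 3

Steps:
start.  V:10 E:7  edges: 0-p->3 2-r->3 3-q->0 3-q->3 5-p->2 7-p->5 9-p->2
1. fire R0 via {0↦4, 1↦2, 2↦9}  →  V:8 E:6  edges: 0-p->3 2-r->3 3-q->0 3-q->3 5-p->2 7-p->5
2. fire R0 via {0↦6, 1↦5, 2↦7}  →  V:6 E:5  edges: 0-p->3 2-r->3 3-q->0 3-q->3 5-p->2
3. fire R0 via {0↦8, 1↦2, 2↦5}  →  V:4 E:4  edges: 0-p->3 2-r->3 3-q->0 3-q->3
final graph: no rule applies after step 3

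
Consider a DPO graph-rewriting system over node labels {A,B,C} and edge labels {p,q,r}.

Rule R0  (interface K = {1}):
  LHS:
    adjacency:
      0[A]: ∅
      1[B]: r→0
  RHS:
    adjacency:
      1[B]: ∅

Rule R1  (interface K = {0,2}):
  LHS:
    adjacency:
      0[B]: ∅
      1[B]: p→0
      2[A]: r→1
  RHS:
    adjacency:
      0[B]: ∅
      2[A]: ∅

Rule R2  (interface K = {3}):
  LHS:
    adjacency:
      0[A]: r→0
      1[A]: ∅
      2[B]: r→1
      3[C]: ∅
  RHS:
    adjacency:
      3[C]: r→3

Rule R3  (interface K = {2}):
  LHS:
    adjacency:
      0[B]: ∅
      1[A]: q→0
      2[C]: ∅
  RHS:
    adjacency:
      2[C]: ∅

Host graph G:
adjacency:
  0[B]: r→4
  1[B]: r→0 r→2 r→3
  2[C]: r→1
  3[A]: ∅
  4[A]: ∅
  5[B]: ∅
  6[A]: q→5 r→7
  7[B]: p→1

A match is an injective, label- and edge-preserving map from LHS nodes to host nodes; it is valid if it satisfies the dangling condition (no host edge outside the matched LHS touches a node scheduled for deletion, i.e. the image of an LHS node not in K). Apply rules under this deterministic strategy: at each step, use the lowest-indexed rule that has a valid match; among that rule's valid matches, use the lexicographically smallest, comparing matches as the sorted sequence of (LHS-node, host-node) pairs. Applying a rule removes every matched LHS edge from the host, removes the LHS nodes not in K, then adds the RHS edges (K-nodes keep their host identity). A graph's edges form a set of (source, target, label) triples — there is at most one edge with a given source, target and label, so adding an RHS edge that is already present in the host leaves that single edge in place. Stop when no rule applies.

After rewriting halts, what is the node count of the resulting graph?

Answer: 3

Steps:
[0] host  ⇒  8 nodes, 8 edges  {0-r->4 1-r->0 1-r->2 1-r->3 2-r->1 6-q->5 6-r->7 7-p->1}
[1] R0 @ {0↦3, 1↦1}  ⇒  7 nodes, 7 edges  {0-r->4 1-r->0 1-r->2 2-r->1 6-q->5 6-r->7 7-p->1}
[2] R0 @ {0↦4, 1↦0}  ⇒  6 nodes, 6 edges  {1-r->0 1-r->2 2-r->1 6-q->5 6-r->7 7-p->1}
[3] R1 @ {0↦1, 1↦7, 2↦6}  ⇒  5 nodes, 4 edges  {1-r->0 1-r->2 2-r->1 6-q->5}
[4] R3 @ {0↦5, 1↦6, 2↦2}  ⇒  3 nodes, 3 edges  {1-r->0 1-r->2 2-r->1}
normal form: no rule applies after step 4
NF nodes: {0:B, 1:B, 2:C}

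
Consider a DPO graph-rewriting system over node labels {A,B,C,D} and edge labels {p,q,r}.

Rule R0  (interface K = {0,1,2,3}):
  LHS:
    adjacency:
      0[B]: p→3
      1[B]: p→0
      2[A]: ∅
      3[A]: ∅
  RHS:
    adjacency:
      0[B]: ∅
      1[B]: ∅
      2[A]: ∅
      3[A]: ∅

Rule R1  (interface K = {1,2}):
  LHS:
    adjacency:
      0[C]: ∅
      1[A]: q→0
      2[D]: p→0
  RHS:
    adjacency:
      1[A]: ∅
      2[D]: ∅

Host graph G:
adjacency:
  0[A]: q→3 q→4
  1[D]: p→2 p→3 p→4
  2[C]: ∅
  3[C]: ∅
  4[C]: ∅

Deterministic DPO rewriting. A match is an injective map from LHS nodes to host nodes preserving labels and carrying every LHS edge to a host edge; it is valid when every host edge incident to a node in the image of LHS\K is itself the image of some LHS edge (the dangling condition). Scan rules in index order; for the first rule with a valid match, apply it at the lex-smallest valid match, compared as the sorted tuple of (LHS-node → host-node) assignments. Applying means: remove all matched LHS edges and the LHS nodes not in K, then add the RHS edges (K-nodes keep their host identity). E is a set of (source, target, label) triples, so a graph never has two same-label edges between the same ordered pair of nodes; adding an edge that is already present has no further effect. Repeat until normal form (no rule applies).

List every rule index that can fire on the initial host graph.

R0: no valid match — LHS pattern not found
R1: 2 valid matches — {0↦3, 1↦0, 2↦1}, {0↦4, 1↦0, 2↦1}

Answer: [R1]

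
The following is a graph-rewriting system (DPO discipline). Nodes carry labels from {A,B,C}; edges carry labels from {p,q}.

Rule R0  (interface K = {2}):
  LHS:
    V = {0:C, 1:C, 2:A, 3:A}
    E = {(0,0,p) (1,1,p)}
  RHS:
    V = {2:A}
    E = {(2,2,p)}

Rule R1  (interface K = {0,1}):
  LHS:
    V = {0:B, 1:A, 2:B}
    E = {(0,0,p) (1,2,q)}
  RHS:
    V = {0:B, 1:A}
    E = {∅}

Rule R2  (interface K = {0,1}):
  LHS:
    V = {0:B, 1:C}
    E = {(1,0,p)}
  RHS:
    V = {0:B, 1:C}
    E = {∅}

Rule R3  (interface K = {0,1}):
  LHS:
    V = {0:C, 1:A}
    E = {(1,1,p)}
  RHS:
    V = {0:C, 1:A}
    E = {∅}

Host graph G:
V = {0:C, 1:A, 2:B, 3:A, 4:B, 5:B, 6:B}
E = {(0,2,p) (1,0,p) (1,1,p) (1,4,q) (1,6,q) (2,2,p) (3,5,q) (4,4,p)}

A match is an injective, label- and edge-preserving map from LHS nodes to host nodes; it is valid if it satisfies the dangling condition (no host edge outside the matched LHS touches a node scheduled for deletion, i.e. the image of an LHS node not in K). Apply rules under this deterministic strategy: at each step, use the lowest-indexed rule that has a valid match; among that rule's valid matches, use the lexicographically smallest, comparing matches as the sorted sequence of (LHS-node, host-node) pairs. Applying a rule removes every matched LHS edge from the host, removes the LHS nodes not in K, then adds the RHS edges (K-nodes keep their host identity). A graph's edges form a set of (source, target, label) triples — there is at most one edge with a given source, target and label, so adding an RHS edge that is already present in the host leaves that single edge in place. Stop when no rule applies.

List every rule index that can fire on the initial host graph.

R0: no valid match — LHS pattern not found
R1: 4 valid matches — {0↦2, 1↦1, 2↦6}, {0↦2, 1↦3, 2↦5}, {0↦4, 1↦1, 2↦6} (+1 more)
R2: 1 valid match — {0↦2, 1↦0}
R3: 1 valid match — {0↦0, 1↦1}

Answer: [R1,R2,R3]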